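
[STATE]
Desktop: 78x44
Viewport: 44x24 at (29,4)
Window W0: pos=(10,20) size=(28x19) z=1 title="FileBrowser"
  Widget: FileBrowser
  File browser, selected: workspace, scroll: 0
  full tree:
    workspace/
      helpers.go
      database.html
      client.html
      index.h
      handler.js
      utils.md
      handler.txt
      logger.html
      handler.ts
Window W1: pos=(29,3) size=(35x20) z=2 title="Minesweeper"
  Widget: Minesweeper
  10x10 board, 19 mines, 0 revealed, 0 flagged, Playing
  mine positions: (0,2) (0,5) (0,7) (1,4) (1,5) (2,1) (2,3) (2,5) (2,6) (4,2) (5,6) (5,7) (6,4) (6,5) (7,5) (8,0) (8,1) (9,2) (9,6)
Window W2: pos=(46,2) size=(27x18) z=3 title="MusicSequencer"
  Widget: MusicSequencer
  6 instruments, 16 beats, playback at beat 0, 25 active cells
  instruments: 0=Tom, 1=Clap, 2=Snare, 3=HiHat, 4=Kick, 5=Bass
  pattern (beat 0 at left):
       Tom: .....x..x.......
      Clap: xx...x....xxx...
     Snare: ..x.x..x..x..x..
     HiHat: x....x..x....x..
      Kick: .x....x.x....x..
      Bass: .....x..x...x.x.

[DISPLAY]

┃ Minesweeper    ┠─────────────────────────┨
┠────────────────┃      ▼123456789012345   ┃
┃■■■■■■■■■■      ┃   Tom·····█··█·······   ┃
┃■■■■■■■■■■      ┃  Clap██···█····███···   ┃
┃■■■■■■■■■■      ┃ Snare··█·█··█··█··█··   ┃
┃■■■■■■■■■■      ┃ HiHat█····█··█····█··   ┃
┃■■■■■■■■■■      ┃  Kick·█····█·█····█··   ┃
┃■■■■■■■■■■      ┃  Bass·····█··█···█·█·   ┃
┃■■■■■■■■■■      ┃                         ┃
┃■■■■■■■■■■      ┃                         ┃
┃■■■■■■■■■■      ┃                         ┃
┃■■■■■■■■■■      ┃                         ┃
┃                ┃                         ┃
┃                ┃                         ┃
┃                ┃                         ┃
┃                ┗━━━━━━━━━━━━━━━━━━━━━━━━━┛
┃                                 ┃         
┃                                 ┃         
┗━━━━━━━━━━━━━━━━━━━━━━━━━━━━━━━━━┛         
        ┃                                   
        ┃                                   
        ┃                                   
        ┃                                   
        ┃                                   


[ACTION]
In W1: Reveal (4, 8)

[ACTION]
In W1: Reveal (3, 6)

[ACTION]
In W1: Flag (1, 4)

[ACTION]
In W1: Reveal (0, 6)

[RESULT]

┃ Minesweeper    ┠─────────────────────────┨
┠────────────────┃      ▼123456789012345   ┃
┃■■■■■■3■■■      ┃   Tom·····█··█·······   ┃
┃■■■■⚑■■■■■      ┃  Clap██···█····███···   ┃
┃■■■■■■■■■■      ┃ Snare··█·█··█··█··█··   ┃
┃■■■■■■2■■■      ┃ HiHat█····█··█····█··   ┃
┃■■■■■■■■1■      ┃  Kick·█····█·█····█··   ┃
┃■■■■■■■■■■      ┃  Bass·····█··█···█·█·   ┃
┃■■■■■■■■■■      ┃                         ┃
┃■■■■■■■■■■      ┃                         ┃
┃■■■■■■■■■■      ┃                         ┃
┃■■■■■■■■■■      ┃                         ┃
┃                ┃                         ┃
┃                ┃                         ┃
┃                ┃                         ┃
┃                ┗━━━━━━━━━━━━━━━━━━━━━━━━━┛
┃                                 ┃         
┃                                 ┃         
┗━━━━━━━━━━━━━━━━━━━━━━━━━━━━━━━━━┛         
        ┃                                   
        ┃                                   
        ┃                                   
        ┃                                   
        ┃                                   


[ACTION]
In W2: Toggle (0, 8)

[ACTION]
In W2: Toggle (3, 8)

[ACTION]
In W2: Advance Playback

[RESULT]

┃ Minesweeper    ┠─────────────────────────┨
┠────────────────┃      0▼23456789012345   ┃
┃■■■■■■3■■■      ┃   Tom·····█··········   ┃
┃■■■■⚑■■■■■      ┃  Clap██···█····███···   ┃
┃■■■■■■■■■■      ┃ Snare··█·█··█··█··█··   ┃
┃■■■■■■2■■■      ┃ HiHat█····█·······█··   ┃
┃■■■■■■■■1■      ┃  Kick·█····█·█····█··   ┃
┃■■■■■■■■■■      ┃  Bass·····█··█···█·█·   ┃
┃■■■■■■■■■■      ┃                         ┃
┃■■■■■■■■■■      ┃                         ┃
┃■■■■■■■■■■      ┃                         ┃
┃■■■■■■■■■■      ┃                         ┃
┃                ┃                         ┃
┃                ┃                         ┃
┃                ┃                         ┃
┃                ┗━━━━━━━━━━━━━━━━━━━━━━━━━┛
┃                                 ┃         
┃                                 ┃         
┗━━━━━━━━━━━━━━━━━━━━━━━━━━━━━━━━━┛         
        ┃                                   
        ┃                                   
        ┃                                   
        ┃                                   
        ┃                                   


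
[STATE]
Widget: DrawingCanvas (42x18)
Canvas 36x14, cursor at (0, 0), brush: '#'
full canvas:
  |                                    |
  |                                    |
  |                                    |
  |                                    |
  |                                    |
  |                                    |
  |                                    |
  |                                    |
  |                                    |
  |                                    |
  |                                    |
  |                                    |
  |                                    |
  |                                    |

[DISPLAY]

+                                         
                                          
                                          
                                          
                                          
                                          
                                          
                                          
                                          
                                          
                                          
                                          
                                          
                                          
                                          
                                          
                                          
                                          


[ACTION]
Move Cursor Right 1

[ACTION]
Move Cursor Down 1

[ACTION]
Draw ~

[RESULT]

                                          
 ~                                        
                                          
                                          
                                          
                                          
                                          
                                          
                                          
                                          
                                          
                                          
                                          
                                          
                                          
                                          
                                          
                                          


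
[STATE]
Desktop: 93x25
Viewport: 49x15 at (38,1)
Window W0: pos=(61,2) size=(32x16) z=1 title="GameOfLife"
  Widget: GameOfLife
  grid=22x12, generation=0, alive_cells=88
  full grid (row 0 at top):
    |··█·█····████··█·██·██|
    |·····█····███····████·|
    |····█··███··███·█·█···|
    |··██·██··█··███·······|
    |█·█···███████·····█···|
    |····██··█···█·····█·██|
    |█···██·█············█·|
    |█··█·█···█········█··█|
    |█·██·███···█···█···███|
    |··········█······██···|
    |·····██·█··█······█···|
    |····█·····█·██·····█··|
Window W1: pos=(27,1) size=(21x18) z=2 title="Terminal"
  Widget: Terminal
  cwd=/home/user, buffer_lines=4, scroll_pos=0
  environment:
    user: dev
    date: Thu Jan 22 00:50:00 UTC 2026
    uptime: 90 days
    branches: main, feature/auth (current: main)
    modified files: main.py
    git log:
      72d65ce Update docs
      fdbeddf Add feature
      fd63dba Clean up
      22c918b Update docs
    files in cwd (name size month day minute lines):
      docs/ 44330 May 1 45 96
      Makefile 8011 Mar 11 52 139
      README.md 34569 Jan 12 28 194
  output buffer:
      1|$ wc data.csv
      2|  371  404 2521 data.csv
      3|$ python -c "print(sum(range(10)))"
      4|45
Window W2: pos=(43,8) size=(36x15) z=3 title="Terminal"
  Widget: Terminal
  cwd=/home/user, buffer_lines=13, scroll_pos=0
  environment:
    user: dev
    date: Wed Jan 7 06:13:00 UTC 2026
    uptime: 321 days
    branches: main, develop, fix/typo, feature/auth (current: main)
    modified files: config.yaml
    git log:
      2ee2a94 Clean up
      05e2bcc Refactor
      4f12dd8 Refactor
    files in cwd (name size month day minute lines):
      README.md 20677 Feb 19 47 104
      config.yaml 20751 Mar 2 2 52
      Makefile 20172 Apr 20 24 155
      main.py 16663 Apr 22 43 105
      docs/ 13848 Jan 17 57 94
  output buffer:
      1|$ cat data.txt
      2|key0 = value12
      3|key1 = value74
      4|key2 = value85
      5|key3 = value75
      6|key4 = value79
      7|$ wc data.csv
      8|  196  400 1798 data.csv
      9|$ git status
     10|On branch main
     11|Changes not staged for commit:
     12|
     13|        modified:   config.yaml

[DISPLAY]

━━━━━━━━━┓                                       
         ┃             ┏━━━━━━━━━━━━━━━━━━━━━━━━━
─────────┨             ┃ GameOfLife              
csv      ┃             ┠─────────────────────────
 2521 dat┃             ┃Gen: 0                   
c "print(┃             ┃··█·█····████··█·██·██   
         ┃             ┃·····█····███····████·   
     ┏━━━━━━━━━━━━━━━━━━━━━━━━━━━━━━━━━━┓·█···   
     ┃ Terminal                         ┃·····   
     ┠──────────────────────────────────┨·█···   
     ┃$ cat data.txt                    ┃·█·██   
     ┃key0 = value12                    ┃···█·   
     ┃key1 = value74                    ┃·█··█   
     ┃key2 = value85                    ┃··███   
     ┃key3 = value75                    ┃██···   


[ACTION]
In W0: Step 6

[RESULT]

━━━━━━━━━┓                                       
         ┃             ┏━━━━━━━━━━━━━━━━━━━━━━━━━
─────────┨             ┃ GameOfLife              
csv      ┃             ┠─────────────────────────
 2521 dat┃             ┃Gen: 6                   
c "print(┃             ┃·············█····██··   
         ┃             ┃············███·██···█   
     ┏━━━━━━━━━━━━━━━━━━━━━━━━━━━━━━━━━━┓····█   
     ┃ Terminal                         ┃███··   
     ┠──────────────────────────────────┨····█   
     ┃$ cat data.txt                    ┃··█·█   
     ┃key0 = value12                    ┃·█···   
     ┃key1 = value74                    ┃█·█··   
     ┃key2 = value85                    ┃███··   
     ┃key3 = value75                    ┃·█···   


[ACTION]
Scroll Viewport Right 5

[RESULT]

━━━━┓                                            
    ┃             ┏━━━━━━━━━━━━━━━━━━━━━━━━━━━━━━
────┨             ┃ GameOfLife                   
    ┃             ┠──────────────────────────────
 dat┃             ┃Gen: 6                        
int(┃             ┃·············█····██··        
    ┃             ┃············███·██···█        
┏━━━━━━━━━━━━━━━━━━━━━━━━━━━━━━━━━━┓····█        
┃ Terminal                         ┃███··        
┠──────────────────────────────────┨····█        
┃$ cat data.txt                    ┃··█·█        
┃key0 = value12                    ┃·█···        
┃key1 = value74                    ┃█·█··        
┃key2 = value85                    ┃███··        
┃key3 = value75                    ┃·█···        


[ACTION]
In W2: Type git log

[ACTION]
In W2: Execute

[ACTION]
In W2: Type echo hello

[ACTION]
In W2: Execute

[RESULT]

━━━━┓                                            
    ┃             ┏━━━━━━━━━━━━━━━━━━━━━━━━━━━━━━
────┨             ┃ GameOfLife                   
    ┃             ┠──────────────────────────────
 dat┃             ┃Gen: 6                        
int(┃             ┃·············█····██··        
    ┃             ┃············███·██···█        
┏━━━━━━━━━━━━━━━━━━━━━━━━━━━━━━━━━━┓····█        
┃ Terminal                         ┃███··        
┠──────────────────────────────────┨····█        
┃On branch main                    ┃··█·█        
┃Changes not staged for commit:    ┃·█···        
┃                                  ┃█·█··        
┃        modified:   config.yaml   ┃███··        
┃$ git log                         ┃·█···        


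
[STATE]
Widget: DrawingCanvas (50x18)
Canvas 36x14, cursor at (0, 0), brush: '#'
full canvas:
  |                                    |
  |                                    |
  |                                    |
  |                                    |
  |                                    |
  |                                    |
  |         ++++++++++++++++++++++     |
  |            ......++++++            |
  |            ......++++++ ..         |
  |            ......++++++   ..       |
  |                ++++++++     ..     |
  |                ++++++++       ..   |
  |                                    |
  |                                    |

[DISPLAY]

+                                                 
                                                  
                                                  
                                                  
                                                  
                                                  
         ++++++++++++++++++++++                   
            ......++++++                          
            ......++++++ ..                       
            ......++++++   ..                     
                ++++++++     ..                   
                ++++++++       ..                 
                                                  
                                                  
                                                  
                                                  
                                                  
                                                  


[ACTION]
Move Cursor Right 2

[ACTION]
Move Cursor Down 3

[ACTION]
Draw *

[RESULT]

                                                  
                                                  
                                                  
  *                                               
                                                  
                                                  
         ++++++++++++++++++++++                   
            ......++++++                          
            ......++++++ ..                       
            ......++++++   ..                     
                ++++++++     ..                   
                ++++++++       ..                 
                                                  
                                                  
                                                  
                                                  
                                                  
                                                  


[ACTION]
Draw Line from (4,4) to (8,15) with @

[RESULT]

                                                  
                                                  
                                                  
  *                                               
    @@                                            
      @@@                                         
         @@++++++++++++++++++++                   
           @@@....++++++                          
            ..@@..++++++ ..                       
            ......++++++   ..                     
                ++++++++     ..                   
                ++++++++       ..                 
                                                  
                                                  
                                                  
                                                  
                                                  
                                                  


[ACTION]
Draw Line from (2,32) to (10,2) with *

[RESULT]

                                                  
                                                  
                               **                 
  *                        ****                   
    @@                 ****                       
      @@@          ****                           
         @@+++++***++++++++++++                   
           @****..++++++                          
        ****..@@..++++++ ..                       
    ****    ......++++++   ..                     
  **            ++++++++     ..                   
                ++++++++       ..                 
                                                  
                                                  
                                                  
                                                  
                                                  
                                                  


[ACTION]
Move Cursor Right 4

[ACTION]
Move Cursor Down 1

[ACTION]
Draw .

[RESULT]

                                                  
                                                  
                               **                 
  *                        ****                   
    @@.                ****                       
      @@@          ****                           
         @@+++++***++++++++++++                   
           @****..++++++                          
        ****..@@..++++++ ..                       
    ****    ......++++++   ..                     
  **            ++++++++     ..                   
                ++++++++       ..                 
                                                  
                                                  
                                                  
                                                  
                                                  
                                                  


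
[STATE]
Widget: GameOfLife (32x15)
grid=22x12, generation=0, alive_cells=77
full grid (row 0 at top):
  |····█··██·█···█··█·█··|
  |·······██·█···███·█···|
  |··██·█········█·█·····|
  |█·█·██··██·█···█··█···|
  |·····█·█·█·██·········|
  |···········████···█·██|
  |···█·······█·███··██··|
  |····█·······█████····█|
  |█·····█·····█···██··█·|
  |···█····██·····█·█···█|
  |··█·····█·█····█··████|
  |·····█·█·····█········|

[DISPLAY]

Gen: 0                          
····█··██·█···█··█·█··          
·······██·█···███·█···          
··██·█········█·█·····          
█·█·██··██·█···█··█···          
·····█·█·█·██·········          
···········████···█·██          
···█·······█·███··██··          
····█·······█████····█          
█·····█·····█···██··█·          
···█····██·····█·█···█          
··█·····█·█····█··████          
·····█·█·····█········          
                                
                                


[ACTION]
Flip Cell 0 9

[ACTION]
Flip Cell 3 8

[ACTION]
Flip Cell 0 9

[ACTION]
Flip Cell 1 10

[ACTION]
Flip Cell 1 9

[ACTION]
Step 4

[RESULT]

Gen: 4                          
······█·█·············          
······█········██·····          
·····█··█·······██····          
····█···█·············          
········█·············          
····█··········███····          
·················█····          
···············█······          
········█·····██······          
········█·····██······          
···············███····          
·················█····          
                                
                                


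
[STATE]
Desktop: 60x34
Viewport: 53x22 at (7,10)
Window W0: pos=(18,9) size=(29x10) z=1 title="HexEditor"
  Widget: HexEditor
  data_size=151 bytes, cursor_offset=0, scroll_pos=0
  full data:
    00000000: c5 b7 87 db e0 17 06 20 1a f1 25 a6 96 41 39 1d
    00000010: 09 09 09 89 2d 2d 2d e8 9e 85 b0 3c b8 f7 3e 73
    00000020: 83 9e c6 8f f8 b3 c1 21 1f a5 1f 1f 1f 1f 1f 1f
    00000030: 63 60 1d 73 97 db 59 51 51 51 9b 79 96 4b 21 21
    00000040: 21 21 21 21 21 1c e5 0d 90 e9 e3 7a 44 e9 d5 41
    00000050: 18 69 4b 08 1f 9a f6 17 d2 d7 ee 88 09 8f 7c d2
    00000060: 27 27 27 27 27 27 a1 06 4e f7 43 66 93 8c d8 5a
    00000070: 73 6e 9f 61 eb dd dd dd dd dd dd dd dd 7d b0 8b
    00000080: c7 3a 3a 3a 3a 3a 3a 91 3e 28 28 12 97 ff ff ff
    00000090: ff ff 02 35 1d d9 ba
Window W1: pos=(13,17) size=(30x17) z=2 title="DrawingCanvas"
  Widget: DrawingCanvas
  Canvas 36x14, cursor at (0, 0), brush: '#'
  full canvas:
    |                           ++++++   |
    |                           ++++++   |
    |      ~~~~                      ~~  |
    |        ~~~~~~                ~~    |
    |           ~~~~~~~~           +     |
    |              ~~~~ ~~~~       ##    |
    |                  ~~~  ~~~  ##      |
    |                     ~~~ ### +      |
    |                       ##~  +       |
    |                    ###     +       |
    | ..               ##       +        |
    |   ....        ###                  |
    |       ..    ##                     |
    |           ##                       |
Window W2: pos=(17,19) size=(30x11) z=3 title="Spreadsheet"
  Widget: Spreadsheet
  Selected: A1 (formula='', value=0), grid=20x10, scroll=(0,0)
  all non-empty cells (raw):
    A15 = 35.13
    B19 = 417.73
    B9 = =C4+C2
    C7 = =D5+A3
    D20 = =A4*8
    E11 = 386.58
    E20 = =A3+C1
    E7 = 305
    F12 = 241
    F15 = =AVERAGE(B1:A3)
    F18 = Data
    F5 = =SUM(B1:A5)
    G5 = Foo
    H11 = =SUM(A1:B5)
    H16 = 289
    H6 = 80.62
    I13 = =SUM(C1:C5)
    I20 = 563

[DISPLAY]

           ┃ HexEditor                 ┃             
           ┠───────────────────────────┨             
           ┃00000000  C5 b7 87 db e0 17┃             
           ┃00000010  09 09 09 89 2d 2d┃             
           ┃00000020  83 9e c6 8f f8 b3┃             
           ┃00000030  63 60 1d 73 97 db┃             
           ┃00000040  21 21 21 21 21 1c┃             
      ┏━━━━━━━━━━━━━━━━━━━━━━━━━━━━┓ 9a┃             
      ┃ DrawingCanvas              ┃━━━┛             
      ┠───┏━━━━━━━━━━━━━━━━━━━━━━━━━━━━┓             
      ┃+  ┃ Spreadsheet                ┃             
      ┃   ┠────────────────────────────┨             
      ┃   ┃A1:                         ┃             
      ┃   ┃       A       B       C    ┃             
      ┃   ┃----------------------------┃             
      ┃   ┃  1      [0]       0       0┃             
      ┃   ┃  2        0       0       0┃             
      ┃   ┃  3        0       0       0┃             
      ┃   ┃  4        0       0       0┃             
      ┃   ┗━━━━━━━━━━━━━━━━━━━━━━━━━━━━┛             
      ┃ ..               ##       +┃                 
      ┃   ....        ###          ┃                 


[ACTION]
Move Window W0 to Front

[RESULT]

           ┃ HexEditor                 ┃             
           ┠───────────────────────────┨             
           ┃00000000  C5 b7 87 db e0 17┃             
           ┃00000010  09 09 09 89 2d 2d┃             
           ┃00000020  83 9e c6 8f f8 b3┃             
           ┃00000030  63 60 1d 73 97 db┃             
           ┃00000040  21 21 21 21 21 1c┃             
      ┏━━━━┃00000050  18 69 4b 08 1f 9a┃             
      ┃ Dra┗━━━━━━━━━━━━━━━━━━━━━━━━━━━┛             
      ┠───┏━━━━━━━━━━━━━━━━━━━━━━━━━━━━┓             
      ┃+  ┃ Spreadsheet                ┃             
      ┃   ┠────────────────────────────┨             
      ┃   ┃A1:                         ┃             
      ┃   ┃       A       B       C    ┃             
      ┃   ┃----------------------------┃             
      ┃   ┃  1      [0]       0       0┃             
      ┃   ┃  2        0       0       0┃             
      ┃   ┃  3        0       0       0┃             
      ┃   ┃  4        0       0       0┃             
      ┃   ┗━━━━━━━━━━━━━━━━━━━━━━━━━━━━┛             
      ┃ ..               ##       +┃                 
      ┃   ....        ###          ┃                 


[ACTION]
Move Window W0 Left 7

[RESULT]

    ┃ HexEditor                 ┃                    
    ┠───────────────────────────┨                    
    ┃00000000  C5 b7 87 db e0 17┃                    
    ┃00000010  09 09 09 89 2d 2d┃                    
    ┃00000020  83 9e c6 8f f8 b3┃                    
    ┃00000030  63 60 1d 73 97 db┃                    
    ┃00000040  21 21 21 21 21 1c┃                    
    ┃00000050  18 69 4b 08 1f 9a┃━━┓                 
    ┗━━━━━━━━━━━━━━━━━━━━━━━━━━━┛  ┃                 
      ┠───┏━━━━━━━━━━━━━━━━━━━━━━━━━━━━┓             
      ┃+  ┃ Spreadsheet                ┃             
      ┃   ┠────────────────────────────┨             
      ┃   ┃A1:                         ┃             
      ┃   ┃       A       B       C    ┃             
      ┃   ┃----------------------------┃             
      ┃   ┃  1      [0]       0       0┃             
      ┃   ┃  2        0       0       0┃             
      ┃   ┃  3        0       0       0┃             
      ┃   ┃  4        0       0       0┃             
      ┃   ┗━━━━━━━━━━━━━━━━━━━━━━━━━━━━┛             
      ┃ ..               ##       +┃                 
      ┃   ....        ###          ┃                 


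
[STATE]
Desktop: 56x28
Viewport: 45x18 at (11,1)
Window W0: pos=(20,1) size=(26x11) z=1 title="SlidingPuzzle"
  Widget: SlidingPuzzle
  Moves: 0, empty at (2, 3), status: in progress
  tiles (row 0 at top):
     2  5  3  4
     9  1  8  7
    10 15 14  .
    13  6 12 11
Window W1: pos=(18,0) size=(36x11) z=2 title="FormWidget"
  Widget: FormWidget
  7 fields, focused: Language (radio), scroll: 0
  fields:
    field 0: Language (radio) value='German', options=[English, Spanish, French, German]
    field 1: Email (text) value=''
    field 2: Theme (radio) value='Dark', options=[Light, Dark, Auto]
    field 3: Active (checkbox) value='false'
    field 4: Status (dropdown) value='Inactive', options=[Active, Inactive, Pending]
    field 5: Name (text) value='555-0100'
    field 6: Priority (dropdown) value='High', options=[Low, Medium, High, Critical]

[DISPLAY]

       ┃ FormWidget                       ┃  
       ┠──────────────────────────────────┨  
       ┃> Language:   ( ) English  ( ) Spa┃  
       ┃  Email:      [                  ]┃  
       ┃  Theme:      ( ) Light  (●) Dark ┃  
       ┃  Active:     [ ]                 ┃  
       ┃  Status:     [Inactive         ▼]┃  
       ┃  Name:       [555-0100          ]┃  
       ┃  Priority:   [High             ▼]┃  
       ┗━━━━━━━━━━━━━━━━━━━━━━━━━━━━━━━━━━┛  
         ┗━━━━━━━━━━━━━━━━━━━━━━━━┛          
                                             
                                             
                                             
                                             
                                             
                                             
                                             


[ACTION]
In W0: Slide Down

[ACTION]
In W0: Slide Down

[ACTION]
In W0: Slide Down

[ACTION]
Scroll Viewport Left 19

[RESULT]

                  ┃ FormWidget               
                  ┠──────────────────────────
                  ┃> Language:   ( ) English 
                  ┃  Email:      [           
                  ┃  Theme:      ( ) Light  (
                  ┃  Active:     [ ]         
                  ┃  Status:     [Inactive   
                  ┃  Name:       [555-0100   
                  ┃  Priority:   [High       
                  ┗━━━━━━━━━━━━━━━━━━━━━━━━━━
                    ┗━━━━━━━━━━━━━━━━━━━━━━━━
                                             
                                             
                                             
                                             
                                             
                                             
                                             


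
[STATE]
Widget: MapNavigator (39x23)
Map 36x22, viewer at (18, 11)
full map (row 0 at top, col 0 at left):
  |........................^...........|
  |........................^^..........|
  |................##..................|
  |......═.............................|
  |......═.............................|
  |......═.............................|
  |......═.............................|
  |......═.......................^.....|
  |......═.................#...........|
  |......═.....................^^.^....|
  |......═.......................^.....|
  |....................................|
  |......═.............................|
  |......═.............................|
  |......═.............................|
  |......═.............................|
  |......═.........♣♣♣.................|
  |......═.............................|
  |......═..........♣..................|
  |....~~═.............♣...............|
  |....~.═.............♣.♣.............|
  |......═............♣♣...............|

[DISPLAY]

 ........................^...........  
 ........................^^..........  
 ................##..................  
 ......═.............................  
 ......═.............................  
 ......═.............................  
 ......═.............................  
 ......═.......................^.....  
 ......═.................#...........  
 ......═.....................^^.^....  
 ......═.......................^.....  
 ..................@.................  
 ......═.............................  
 ......═.............................  
 ......═.............................  
 ......═.............................  
 ......═.........♣♣♣.................  
 ......═.............................  
 ......═..........♣..................  
 ....~~═.............♣...............  
 ....~.═.............♣.♣.............  
 ......═............♣♣...............  
                                       


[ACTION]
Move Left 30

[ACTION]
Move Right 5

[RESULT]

              ........................^
              ........................^
              ................##.......
              ......═..................
              ......═..................
              ......═..................
              ......═..................
              ......═..................
              ......═.................#
              ......═..................
              ......═..................
              .....@...................
              ......═..................
              ......═..................
              ......═..................
              ......═..................
              ......═.........♣♣♣......
              ......═..................
              ......═..........♣.......
              ....~~═.............♣....
              ....~.═.............♣.♣..
              ......═............♣♣....
                                       


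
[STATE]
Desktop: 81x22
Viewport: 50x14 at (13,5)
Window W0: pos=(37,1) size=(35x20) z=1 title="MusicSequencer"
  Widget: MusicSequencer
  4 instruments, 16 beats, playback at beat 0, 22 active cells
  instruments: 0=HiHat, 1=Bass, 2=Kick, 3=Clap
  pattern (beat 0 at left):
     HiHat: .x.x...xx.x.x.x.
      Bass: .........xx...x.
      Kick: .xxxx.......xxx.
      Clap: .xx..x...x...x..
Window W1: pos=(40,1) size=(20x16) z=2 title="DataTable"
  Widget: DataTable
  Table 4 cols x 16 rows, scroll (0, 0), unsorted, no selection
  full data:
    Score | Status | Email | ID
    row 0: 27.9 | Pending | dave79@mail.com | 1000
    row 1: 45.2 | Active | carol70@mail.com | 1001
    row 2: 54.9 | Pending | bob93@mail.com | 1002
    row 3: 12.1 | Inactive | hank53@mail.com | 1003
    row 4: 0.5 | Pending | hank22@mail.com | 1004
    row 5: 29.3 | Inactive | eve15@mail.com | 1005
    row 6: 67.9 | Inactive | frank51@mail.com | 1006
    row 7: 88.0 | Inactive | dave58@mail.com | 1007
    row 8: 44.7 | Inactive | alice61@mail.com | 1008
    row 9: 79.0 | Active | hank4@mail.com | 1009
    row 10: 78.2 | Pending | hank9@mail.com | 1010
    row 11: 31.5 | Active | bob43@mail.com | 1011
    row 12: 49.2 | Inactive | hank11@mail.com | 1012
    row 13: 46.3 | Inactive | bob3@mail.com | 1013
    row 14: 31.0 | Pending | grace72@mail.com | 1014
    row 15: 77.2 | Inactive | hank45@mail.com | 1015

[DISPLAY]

                        ┃ H┃─────┼────────┼───┃   
                        ┃  ┃27.9 │Pending │dav┃   
                        ┃  ┃45.2 │Active  │car┃   
                        ┃  ┃54.9 │Pending │bob┃   
                        ┃  ┃12.1 │Inactive│han┃   
                        ┃  ┃0.5  │Pending │han┃   
                        ┃  ┃29.3 │Inactive│eve┃   
                        ┃  ┃67.9 │Inactive│fra┃   
                        ┃  ┃88.0 │Inactive│dav┃   
                        ┃  ┃44.7 │Inactive│ali┃   
                        ┃  ┃79.0 │Active  │han┃   
                        ┃  ┗━━━━━━━━━━━━━━━━━━┛   
                        ┃                         
                        ┃                         


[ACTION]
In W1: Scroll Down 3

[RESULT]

                        ┃ H┃─────┼────────┼───┃   
                        ┃  ┃12.1 │Inactive│han┃   
                        ┃  ┃0.5  │Pending │han┃   
                        ┃  ┃29.3 │Inactive│eve┃   
                        ┃  ┃67.9 │Inactive│fra┃   
                        ┃  ┃88.0 │Inactive│dav┃   
                        ┃  ┃44.7 │Inactive│ali┃   
                        ┃  ┃79.0 │Active  │han┃   
                        ┃  ┃78.2 │Pending │han┃   
                        ┃  ┃31.5 │Active  │bob┃   
                        ┃  ┃49.2 │Inactive│han┃   
                        ┃  ┗━━━━━━━━━━━━━━━━━━┛   
                        ┃                         
                        ┃                         


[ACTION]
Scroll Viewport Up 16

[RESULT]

                                                  
                        ┏━━┏━━━━━━━━━━━━━━━━━━┓━━━
                        ┃ M┃ DataTable        ┃   
                        ┠──┠──────────────────┨───
                        ┃  ┃Score│Status  │Ema┃   
                        ┃ H┃─────┼────────┼───┃   
                        ┃  ┃12.1 │Inactive│han┃   
                        ┃  ┃0.5  │Pending │han┃   
                        ┃  ┃29.3 │Inactive│eve┃   
                        ┃  ┃67.9 │Inactive│fra┃   
                        ┃  ┃88.0 │Inactive│dav┃   
                        ┃  ┃44.7 │Inactive│ali┃   
                        ┃  ┃79.0 │Active  │han┃   
                        ┃  ┃78.2 │Pending │han┃   


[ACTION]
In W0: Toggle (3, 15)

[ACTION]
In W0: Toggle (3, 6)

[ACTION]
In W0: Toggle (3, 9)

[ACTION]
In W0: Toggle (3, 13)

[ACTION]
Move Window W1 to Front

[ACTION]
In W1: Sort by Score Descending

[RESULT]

                                                  
                        ┏━━┏━━━━━━━━━━━━━━━━━━┓━━━
                        ┃ M┃ DataTable        ┃   
                        ┠──┠──────────────────┨───
                        ┃  ┃Scor▼│Status  │Ema┃   
                        ┃ H┃─────┼────────┼───┃   
                        ┃  ┃77.2 │Inactive│han┃   
                        ┃  ┃67.9 │Inactive│fra┃   
                        ┃  ┃54.9 │Pending │bob┃   
                        ┃  ┃49.2 │Inactive│han┃   
                        ┃  ┃46.3 │Inactive│bob┃   
                        ┃  ┃45.2 │Active  │car┃   
                        ┃  ┃44.7 │Inactive│ali┃   
                        ┃  ┃31.5 │Active  │bob┃   
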